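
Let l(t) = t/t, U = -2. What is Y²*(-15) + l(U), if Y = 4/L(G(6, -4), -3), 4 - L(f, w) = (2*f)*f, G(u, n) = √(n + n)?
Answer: ⅖ ≈ 0.40000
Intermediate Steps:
G(u, n) = √2*√n (G(u, n) = √(2*n) = √2*√n)
l(t) = 1
L(f, w) = 4 - 2*f² (L(f, w) = 4 - 2*f*f = 4 - 2*f²)
Y = ⅕ (Y = 4/(4 - 2*(√2*√(-4))²) = 4/(4 - 2*(√2*(2*I))²) = 4/(4 - 2*(2*I*√2)²) = 4/(4 - 2*(-8)) = 4/(4 + 16) = 4/20 = 4*(1/20) = ⅕ ≈ 0.20000)
Y²*(-15) + l(U) = (⅕)²*(-15) + 1 = (1/25)*(-15) + 1 = -⅗ + 1 = ⅖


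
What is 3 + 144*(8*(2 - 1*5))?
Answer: -3453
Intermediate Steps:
3 + 144*(8*(2 - 1*5)) = 3 + 144*(8*(2 - 5)) = 3 + 144*(8*(-3)) = 3 + 144*(-24) = 3 - 3456 = -3453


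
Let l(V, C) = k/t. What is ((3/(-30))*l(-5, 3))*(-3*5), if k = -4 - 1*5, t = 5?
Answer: -27/10 ≈ -2.7000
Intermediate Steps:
k = -9 (k = -4 - 5 = -9)
l(V, C) = -9/5
((3/(-30))*l(-5, 3))*(-3*5) = ((3/(-30))*(-9/5))*(-3*5) = ((3*(-1/30))*(-9/5))*(-15) = -⅒*(-9/5)*(-15) = (9/50)*(-15) = -27/10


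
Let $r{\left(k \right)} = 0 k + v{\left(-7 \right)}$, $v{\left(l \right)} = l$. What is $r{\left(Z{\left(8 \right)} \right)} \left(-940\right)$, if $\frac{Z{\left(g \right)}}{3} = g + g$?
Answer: $6580$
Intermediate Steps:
$Z{\left(g \right)} = 6 g$ ($Z{\left(g \right)} = 3 \left(g + g\right) = 3 \cdot 2 g = 6 g$)
$r{\left(k \right)} = -7$ ($r{\left(k \right)} = 0 k - 7 = 0 - 7 = -7$)
$r{\left(Z{\left(8 \right)} \right)} \left(-940\right) = \left(-7\right) \left(-940\right) = 6580$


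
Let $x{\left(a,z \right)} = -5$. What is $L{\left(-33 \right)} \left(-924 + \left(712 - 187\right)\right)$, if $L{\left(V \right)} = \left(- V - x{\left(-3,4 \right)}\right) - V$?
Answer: $-28329$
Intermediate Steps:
$L{\left(V \right)} = 5 - 2 V$ ($L{\left(V \right)} = \left(- V - -5\right) - V = \left(- V + 5\right) - V = \left(5 - V\right) - V = 5 - 2 V$)
$L{\left(-33 \right)} \left(-924 + \left(712 - 187\right)\right) = \left(5 - -66\right) \left(-924 + \left(712 - 187\right)\right) = \left(5 + 66\right) \left(-924 + 525\right) = 71 \left(-399\right) = -28329$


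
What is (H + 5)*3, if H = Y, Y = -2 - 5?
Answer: -6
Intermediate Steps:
Y = -7
H = -7
(H + 5)*3 = (-7 + 5)*3 = -2*3 = -6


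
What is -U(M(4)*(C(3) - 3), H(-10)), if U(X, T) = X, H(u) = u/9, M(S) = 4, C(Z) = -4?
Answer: 28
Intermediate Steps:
H(u) = u/9 (H(u) = u*(⅑) = u/9)
-U(M(4)*(C(3) - 3), H(-10)) = -4*(-4 - 3) = -4*(-7) = -1*(-28) = 28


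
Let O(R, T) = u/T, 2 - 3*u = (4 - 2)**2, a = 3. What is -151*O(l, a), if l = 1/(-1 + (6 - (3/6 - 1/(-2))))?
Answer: 302/9 ≈ 33.556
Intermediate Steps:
u = -2/3 (u = 2/3 - (4 - 2)**2/3 = 2/3 - 1/3*2**2 = 2/3 - 1/3*4 = 2/3 - 4/3 = -2/3 ≈ -0.66667)
l = 1/4 (l = 1/(-1 + (6 - (3*(1/6) - 1*(-1/2)))) = 1/(-1 + (6 - (1/2 + 1/2))) = 1/(-1 + (6 - 1*1)) = 1/(-1 + (6 - 1)) = 1/(-1 + 5) = 1/4 ≈ 0.25000)
O(R, T) = -2/(3*T)
-151*O(l, a) = -(-302)/(3*3) = -151*(-2/9) = 302/9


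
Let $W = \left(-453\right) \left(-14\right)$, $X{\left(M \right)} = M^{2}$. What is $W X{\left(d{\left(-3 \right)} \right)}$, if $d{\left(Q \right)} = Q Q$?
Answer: $513702$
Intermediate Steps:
$d{\left(Q \right)} = Q^{2}$
$W = 6342$
$W X{\left(d{\left(-3 \right)} \right)} = 6342 \left(\left(-3\right)^{2}\right)^{2} = 6342 \cdot 9^{2} = 6342 \cdot 81 = 513702$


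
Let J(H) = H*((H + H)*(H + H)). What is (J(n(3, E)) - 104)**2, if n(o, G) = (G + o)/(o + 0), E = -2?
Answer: 7862416/729 ≈ 10785.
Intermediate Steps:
n(o, G) = (G + o)/o
J(H) = 4*H**3 (J(H) = H*((2*H)*(2*H)) = H*(4*H**2) = 4*H**3)
(J(n(3, E)) - 104)**2 = (4*((-2 + 3)/3)**3 - 104)**2 = (4*((1/3)*1)**3 - 104)**2 = (4*(1/3)**3 - 104)**2 = (4*(1/27) - 104)**2 = (4/27 - 104)**2 = (-2804/27)**2 = 7862416/729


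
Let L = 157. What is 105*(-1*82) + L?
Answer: -8453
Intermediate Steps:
105*(-1*82) + L = 105*(-1*82) + 157 = 105*(-82) + 157 = -8610 + 157 = -8453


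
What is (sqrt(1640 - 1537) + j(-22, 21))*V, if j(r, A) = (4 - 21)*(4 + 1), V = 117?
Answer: -9945 + 117*sqrt(103) ≈ -8757.6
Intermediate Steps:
j(r, A) = -85 (j(r, A) = -17*5 = -85)
(sqrt(1640 - 1537) + j(-22, 21))*V = (sqrt(1640 - 1537) - 85)*117 = (sqrt(103) - 85)*117 = (-85 + sqrt(103))*117 = -9945 + 117*sqrt(103)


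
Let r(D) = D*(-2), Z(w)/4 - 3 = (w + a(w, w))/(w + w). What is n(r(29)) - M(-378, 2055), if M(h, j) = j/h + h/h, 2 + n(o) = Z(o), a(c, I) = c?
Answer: 2323/126 ≈ 18.436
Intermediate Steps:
Z(w) = 16 (Z(w) = 12 + 4*((w + w)/(w + w)) = 12 + 4*((2*w)/((2*w))) = 12 + 4*((2*w)*(1/(2*w))) = 12 + 4*1 = 12 + 4 = 16)
r(D) = -2*D
n(o) = 14 (n(o) = -2 + 16 = 14)
M(h, j) = 1 + j/h (M(h, j) = j/h + 1 = 1 + j/h)
n(r(29)) - M(-378, 2055) = 14 - (-378 + 2055)/(-378) = 14 - (-1)*1677/378 = 14 - 1*(-559/126) = 14 + 559/126 = 2323/126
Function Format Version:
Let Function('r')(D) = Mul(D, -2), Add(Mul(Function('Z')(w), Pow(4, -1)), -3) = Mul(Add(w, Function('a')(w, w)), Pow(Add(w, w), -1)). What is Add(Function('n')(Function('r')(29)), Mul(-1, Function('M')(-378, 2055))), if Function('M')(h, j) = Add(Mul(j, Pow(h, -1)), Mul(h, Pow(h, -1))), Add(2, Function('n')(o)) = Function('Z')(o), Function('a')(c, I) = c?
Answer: Rational(2323, 126) ≈ 18.436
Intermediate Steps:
Function('Z')(w) = 16 (Function('Z')(w) = Add(12, Mul(4, Mul(Add(w, w), Pow(Add(w, w), -1)))) = Add(12, Mul(4, Mul(Mul(2, w), Pow(Mul(2, w), -1)))) = Add(12, Mul(4, Mul(Mul(2, w), Mul(Rational(1, 2), Pow(w, -1))))) = Add(12, Mul(4, 1)) = Add(12, 4) = 16)
Function('r')(D) = Mul(-2, D)
Function('n')(o) = 14 (Function('n')(o) = Add(-2, 16) = 14)
Function('M')(h, j) = Add(1, Mul(j, Pow(h, -1))) (Function('M')(h, j) = Add(Mul(j, Pow(h, -1)), 1) = Add(1, Mul(j, Pow(h, -1))))
Add(Function('n')(Function('r')(29)), Mul(-1, Function('M')(-378, 2055))) = Add(14, Mul(-1, Mul(Pow(-378, -1), Add(-378, 2055)))) = Add(14, Mul(-1, Mul(Rational(-1, 378), 1677))) = Add(14, Mul(-1, Rational(-559, 126))) = Add(14, Rational(559, 126)) = Rational(2323, 126)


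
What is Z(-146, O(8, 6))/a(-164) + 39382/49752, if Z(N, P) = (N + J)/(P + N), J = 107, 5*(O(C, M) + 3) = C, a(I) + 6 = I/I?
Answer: 13542103/18333612 ≈ 0.73865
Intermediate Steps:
a(I) = -5 (a(I) = -6 + I/I = -6 + 1 = -5)
O(C, M) = -3 + C/5
Z(N, P) = (107 + N)/(N + P) (Z(N, P) = (N + 107)/(P + N) = (107 + N)/(N + P))
Z(-146, O(8, 6))/a(-164) + 39382/49752 = ((107 - 146)/(-146 + (-3 + (⅕)*8)))/(-5) + 39382/49752 = (-39/(-146 + (-3 + 8/5)))*(-⅕) + 39382*(1/49752) = (-39/(-146 - 7/5))*(-⅕) + 19691/24876 = (-39/(-737/5))*(-⅕) + 19691/24876 = -5/737*(-39)*(-⅕) + 19691/24876 = (195/737)*(-⅕) + 19691/24876 = -39/737 + 19691/24876 = 13542103/18333612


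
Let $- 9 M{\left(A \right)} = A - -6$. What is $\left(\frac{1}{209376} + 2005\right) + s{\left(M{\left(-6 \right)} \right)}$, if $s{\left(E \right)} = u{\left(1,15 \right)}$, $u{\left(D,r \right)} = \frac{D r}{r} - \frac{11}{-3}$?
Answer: $\frac{420775969}{209376} \approx 2009.7$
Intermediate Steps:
$M{\left(A \right)} = - \frac{2}{3} - \frac{A}{9}$ ($M{\left(A \right)} = - \frac{A - -6}{9} = - \frac{A + 6}{9} = - \frac{6 + A}{9} = - \frac{2}{3} - \frac{A}{9}$)
$u{\left(D,r \right)} = \frac{11}{3} + D$ ($u{\left(D,r \right)} = D - - \frac{11}{3} = D + \frac{11}{3} = \frac{11}{3} + D$)
$s{\left(E \right)} = \frac{14}{3}$ ($s{\left(E \right)} = \frac{11}{3} + 1 = \frac{14}{3}$)
$\left(\frac{1}{209376} + 2005\right) + s{\left(M{\left(-6 \right)} \right)} = \left(\frac{1}{209376} + 2005\right) + \frac{14}{3} = \frac{419798881}{209376} + \frac{14}{3} = \frac{420775969}{209376}$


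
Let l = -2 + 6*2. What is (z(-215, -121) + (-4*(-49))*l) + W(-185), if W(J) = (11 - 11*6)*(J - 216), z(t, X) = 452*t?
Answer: -73165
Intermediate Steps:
l = 10 (l = -2 + 12 = 10)
W(J) = 11880 - 55*J (W(J) = (11 - 66)*(-216 + J) = -55*(-216 + J) = 11880 - 55*J)
(z(-215, -121) + (-4*(-49))*l) + W(-185) = (452*(-215) - 4*(-49)*10) + (11880 - 55*(-185)) = (-97180 + 196*10) + (11880 + 10175) = (-97180 + 1960) + 22055 = -95220 + 22055 = -73165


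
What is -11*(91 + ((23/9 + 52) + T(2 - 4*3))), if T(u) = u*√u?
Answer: -14410/9 + 110*I*√10 ≈ -1601.1 + 347.85*I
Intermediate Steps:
T(u) = u^(3/2)
-11*(91 + ((23/9 + 52) + T(2 - 4*3))) = -11*(91 + ((23/9 + 52) + (2 - 4*3)^(3/2))) = -11*(91 + ((23*(⅑) + 52) + (2 - 12)^(3/2))) = -11*(91 + ((23/9 + 52) + (-10)^(3/2))) = -11*(91 + (491/9 - 10*I*√10)) = -11*(1310/9 - 10*I*√10) = -14410/9 + 110*I*√10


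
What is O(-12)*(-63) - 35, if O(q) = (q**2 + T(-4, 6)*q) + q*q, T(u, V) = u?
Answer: -21203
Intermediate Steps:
O(q) = -4*q + 2*q**2 (O(q) = (q**2 - 4*q) + q*q = (q**2 - 4*q) + q**2 = -4*q + 2*q**2)
O(-12)*(-63) - 35 = (2*(-12)*(-2 - 12))*(-63) - 35 = (2*(-12)*(-14))*(-63) - 35 = 336*(-63) - 35 = -21168 - 35 = -21203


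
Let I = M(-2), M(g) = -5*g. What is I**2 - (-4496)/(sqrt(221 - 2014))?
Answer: 100 - 4496*I*sqrt(1793)/1793 ≈ 100.0 - 106.18*I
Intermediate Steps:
I = 10 (I = -5*(-2) = 10)
I**2 - (-4496)/(sqrt(221 - 2014)) = 10**2 - (-4496)/(sqrt(221 - 2014)) = 100 - (-4496)/(sqrt(-1793)) = 100 - (-4496)/(I*sqrt(1793)) = 100 - (-4496)*(-I*sqrt(1793)/1793) = 100 - 4496*I*sqrt(1793)/1793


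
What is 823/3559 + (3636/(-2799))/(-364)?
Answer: 23651182/100723259 ≈ 0.23481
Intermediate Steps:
823/3559 + (3636/(-2799))/(-364) = 823*(1/3559) + (3636*(-1/2799))*(-1/364) = 823/3559 - 404/311*(-1/364) = 823/3559 + 101/28301 = 23651182/100723259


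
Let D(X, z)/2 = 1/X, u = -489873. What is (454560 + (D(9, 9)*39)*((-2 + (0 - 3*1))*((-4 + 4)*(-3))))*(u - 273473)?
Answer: -346986557760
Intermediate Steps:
D(X, z) = 2/X
(454560 + (D(9, 9)*39)*((-2 + (0 - 3*1))*((-4 + 4)*(-3))))*(u - 273473) = (454560 + ((2/9)*39)*((-2 + (0 - 3*1))*((-4 + 4)*(-3))))*(-489873 - 273473) = (454560 + ((2*(⅑))*39)*((-2 + (0 - 3))*(0*(-3))))*(-763346) = (454560 + ((2/9)*39)*((-2 - 3)*0))*(-763346) = (454560 + 26*(-5*0)/3)*(-763346) = (454560 + (26/3)*0)*(-763346) = (454560 + 0)*(-763346) = 454560*(-763346) = -346986557760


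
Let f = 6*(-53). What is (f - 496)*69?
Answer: -56166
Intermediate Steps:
f = -318
(f - 496)*69 = (-318 - 496)*69 = -814*69 = -56166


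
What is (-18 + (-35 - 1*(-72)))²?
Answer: 361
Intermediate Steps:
(-18 + (-35 - 1*(-72)))² = (-18 + (-35 + 72))² = (-18 + 37)² = 19² = 361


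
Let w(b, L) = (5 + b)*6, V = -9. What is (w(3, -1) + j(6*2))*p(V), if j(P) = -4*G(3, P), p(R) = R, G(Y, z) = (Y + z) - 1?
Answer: 72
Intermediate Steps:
G(Y, z) = -1 + Y + z
w(b, L) = 30 + 6*b
j(P) = -8 - 4*P (j(P) = -4*(-1 + 3 + P) = -4*(2 + P) = -8 - 4*P)
(w(3, -1) + j(6*2))*p(V) = ((30 + 6*3) + (-8 - 24*2))*(-9) = ((30 + 18) + (-8 - 4*12))*(-9) = (48 + (-8 - 48))*(-9) = (48 - 56)*(-9) = -8*(-9) = 72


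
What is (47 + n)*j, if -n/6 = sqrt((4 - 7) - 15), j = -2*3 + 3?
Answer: -141 + 54*I*sqrt(2) ≈ -141.0 + 76.368*I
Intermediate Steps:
j = -3 (j = -6 + 3 = -3)
n = -18*I*sqrt(2) (n = -6*sqrt((4 - 7) - 15) = -6*sqrt(-3 - 15) = -18*I*sqrt(2) ≈ -25.456*I)
(47 + n)*j = (47 - 18*I*sqrt(2))*(-3) = -141 + 54*I*sqrt(2)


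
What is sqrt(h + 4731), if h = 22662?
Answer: sqrt(27393) ≈ 165.51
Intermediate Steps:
sqrt(h + 4731) = sqrt(22662 + 4731) = sqrt(27393)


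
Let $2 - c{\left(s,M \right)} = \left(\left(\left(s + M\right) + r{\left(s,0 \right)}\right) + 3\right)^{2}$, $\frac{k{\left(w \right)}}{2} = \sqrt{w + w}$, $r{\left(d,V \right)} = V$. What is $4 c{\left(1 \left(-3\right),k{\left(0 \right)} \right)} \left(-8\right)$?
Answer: $-64$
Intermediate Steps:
$k{\left(w \right)} = 2 \sqrt{2} \sqrt{w}$ ($k{\left(w \right)} = 2 \sqrt{w + w} = 2 \sqrt{2 w} = 2 \sqrt{2} \sqrt{w}$)
$c{\left(s,M \right)} = 2 - \left(3 + M + s\right)^{2}$ ($c{\left(s,M \right)} = 2 - \left(\left(\left(s + M\right) + 0\right) + 3\right)^{2} = 2 - \left(\left(\left(M + s\right) + 0\right) + 3\right)^{2} = 2 - \left(\left(M + s\right) + 3\right)^{2} = 2 - \left(3 + M + s\right)^{2}$)
$4 c{\left(1 \left(-3\right),k{\left(0 \right)} \right)} \left(-8\right) = 4 \left(2 - \left(3 + 2 \sqrt{2} \sqrt{0} + 1 \left(-3\right)\right)^{2}\right) \left(-8\right) = 4 \left(2 - \left(3 + 2 \sqrt{2} \cdot 0 - 3\right)^{2}\right) \left(-8\right) = 4 \left(2 - \left(3 + 0 - 3\right)^{2}\right) \left(-8\right) = 4 \left(2 - 0^{2}\right) \left(-8\right) = 4 \left(2 - 0\right) \left(-8\right) = 4 \left(2 + 0\right) \left(-8\right) = 4 \cdot 2 \left(-8\right) = 8 \left(-8\right) = -64$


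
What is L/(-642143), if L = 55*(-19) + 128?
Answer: 917/642143 ≈ 0.0014280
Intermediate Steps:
L = -917 (L = -1045 + 128 = -917)
L/(-642143) = -917/(-642143) = -917*(-1/642143) = 917/642143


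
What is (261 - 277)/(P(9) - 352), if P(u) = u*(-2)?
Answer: 8/185 ≈ 0.043243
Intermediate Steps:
P(u) = -2*u
(261 - 277)/(P(9) - 352) = (261 - 277)/(-2*9 - 352) = -16/(-18 - 352) = -16/(-370) = -16*(-1/370) = 8/185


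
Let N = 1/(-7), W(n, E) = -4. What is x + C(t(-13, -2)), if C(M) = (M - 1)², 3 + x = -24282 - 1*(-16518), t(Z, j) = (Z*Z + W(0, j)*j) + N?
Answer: 1134778/49 ≈ 23159.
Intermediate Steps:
N = -⅐ ≈ -0.14286
t(Z, j) = -⅐ + Z² - 4*j (t(Z, j) = (Z*Z - 4*j) - ⅐ = (Z² - 4*j) - ⅐ = -⅐ + Z² - 4*j)
x = -7767 (x = -3 + (-24282 - 1*(-16518)) = -3 + (-24282 + 16518) = -3 - 7764 = -7767)
C(M) = (-1 + M)²
x + C(t(-13, -2)) = -7767 + (-1 + (-⅐ + (-13)² - 4*(-2)))² = -7767 + (-1 + (-⅐ + 169 + 8))² = -7767 + (-1 + 1238/7)² = -7767 + (1231/7)² = -7767 + 1515361/49 = 1134778/49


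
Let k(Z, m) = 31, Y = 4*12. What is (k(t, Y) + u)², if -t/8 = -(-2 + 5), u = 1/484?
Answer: 225150025/234256 ≈ 961.13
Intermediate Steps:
u = 1/484 ≈ 0.0020661
t = 24 (t = -(-8)*(-2 + 5) = -(-8)*3 = -8*(-3) = 24)
Y = 48
(k(t, Y) + u)² = (31 + 1/484)² = (15005/484)² = 225150025/234256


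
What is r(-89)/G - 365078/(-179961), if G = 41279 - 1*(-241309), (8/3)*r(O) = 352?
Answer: 8599201393/4237901589 ≈ 2.0291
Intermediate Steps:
r(O) = 132 (r(O) = (3/8)*352 = 132)
G = 282588 (G = 41279 + 241309 = 282588)
r(-89)/G - 365078/(-179961) = 132/282588 - 365078/(-179961) = 132*(1/282588) - 365078*(-1/179961) = 11/23549 + 365078/179961 = 8599201393/4237901589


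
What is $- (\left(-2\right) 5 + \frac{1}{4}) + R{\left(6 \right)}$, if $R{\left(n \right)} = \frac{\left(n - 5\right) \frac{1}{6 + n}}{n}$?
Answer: $\frac{703}{72} \approx 9.7639$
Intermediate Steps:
$R{\left(n \right)} = \frac{-5 + n}{n \left(6 + n\right)}$ ($R{\left(n \right)} = \frac{\left(-5 + n\right) \frac{1}{6 + n}}{n} = \frac{\frac{1}{6 + n} \left(-5 + n\right)}{n} = \frac{-5 + n}{n \left(6 + n\right)}$)
$- (\left(-2\right) 5 + \frac{1}{4}) + R{\left(6 \right)} = - (\left(-2\right) 5 + \frac{1}{4}) + \frac{-5 + 6}{6 \left(6 + 6\right)} = - (-10 + \frac{1}{4}) + \frac{1}{6} \cdot \frac{1}{12} \cdot 1 = \left(-1\right) \left(- \frac{39}{4}\right) + \frac{1}{6} \cdot \frac{1}{12} \cdot 1 = \frac{39}{4} + \frac{1}{72} = \frac{703}{72}$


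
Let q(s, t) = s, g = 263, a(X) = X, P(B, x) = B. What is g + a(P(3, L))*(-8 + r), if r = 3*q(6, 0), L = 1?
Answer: 293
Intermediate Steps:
r = 18 (r = 3*6 = 18)
g + a(P(3, L))*(-8 + r) = 263 + 3*(-8 + 18) = 263 + 3*10 = 263 + 30 = 293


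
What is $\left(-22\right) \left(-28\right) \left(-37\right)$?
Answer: $-22792$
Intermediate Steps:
$\left(-22\right) \left(-28\right) \left(-37\right) = 616 \left(-37\right) = -22792$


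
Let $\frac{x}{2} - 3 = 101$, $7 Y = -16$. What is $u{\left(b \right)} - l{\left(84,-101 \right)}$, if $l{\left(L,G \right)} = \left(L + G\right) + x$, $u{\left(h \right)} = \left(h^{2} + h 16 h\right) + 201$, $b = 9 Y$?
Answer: $\frac{353002}{49} \approx 7204.1$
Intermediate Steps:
$Y = - \frac{16}{7}$ ($Y = \frac{1}{7} \left(-16\right) = - \frac{16}{7} \approx -2.2857$)
$b = - \frac{144}{7}$ ($b = 9 \left(- \frac{16}{7}\right) = - \frac{144}{7} \approx -20.571$)
$x = 208$ ($x = 6 + 2 \cdot 101 = 6 + 202 = 208$)
$u{\left(h \right)} = 201 + 17 h^{2}$ ($u{\left(h \right)} = \left(h^{2} + 16 h h\right) + 201 = \left(h^{2} + 16 h^{2}\right) + 201 = 17 h^{2} + 201 = 201 + 17 h^{2}$)
$l{\left(L,G \right)} = 208 + G + L$ ($l{\left(L,G \right)} = \left(L + G\right) + 208 = \left(G + L\right) + 208 = 208 + G + L$)
$u{\left(b \right)} - l{\left(84,-101 \right)} = \left(201 + 17 \left(- \frac{144}{7}\right)^{2}\right) - \left(208 - 101 + 84\right) = \left(201 + 17 \cdot \frac{20736}{49}\right) - 191 = \left(201 + \frac{352512}{49}\right) - 191 = \frac{362361}{49} - 191 = \frac{353002}{49}$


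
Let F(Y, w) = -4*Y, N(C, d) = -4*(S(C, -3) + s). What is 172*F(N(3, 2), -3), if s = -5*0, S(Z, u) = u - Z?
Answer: -16512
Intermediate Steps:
s = 0
N(C, d) = 12 + 4*C (N(C, d) = -4*((-3 - C) + 0) = -4*(-3 - C) = 12 + 4*C)
172*F(N(3, 2), -3) = 172*(-4*(12 + 4*3)) = 172*(-4*(12 + 12)) = 172*(-4*24) = 172*(-96) = -16512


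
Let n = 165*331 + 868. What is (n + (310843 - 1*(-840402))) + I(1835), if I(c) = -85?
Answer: 1206643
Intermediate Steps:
n = 55483 (n = 54615 + 868 = 55483)
(n + (310843 - 1*(-840402))) + I(1835) = (55483 + (310843 - 1*(-840402))) - 85 = (55483 + (310843 + 840402)) - 85 = (55483 + 1151245) - 85 = 1206728 - 85 = 1206643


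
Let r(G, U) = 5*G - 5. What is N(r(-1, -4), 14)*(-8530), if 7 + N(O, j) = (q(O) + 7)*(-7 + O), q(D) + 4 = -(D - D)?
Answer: 494740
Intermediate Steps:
q(D) = -4 (q(D) = -4 - (D - D) = -4 - 1*0 = -4 + 0 = -4)
r(G, U) = -5 + 5*G
N(O, j) = -28 + 3*O (N(O, j) = -7 + (-4 + 7)*(-7 + O) = -7 + 3*(-7 + O) = -7 + (-21 + 3*O) = -28 + 3*O)
N(r(-1, -4), 14)*(-8530) = (-28 + 3*(-5 + 5*(-1)))*(-8530) = (-28 + 3*(-5 - 5))*(-8530) = (-28 + 3*(-10))*(-8530) = (-28 - 30)*(-8530) = -58*(-8530) = 494740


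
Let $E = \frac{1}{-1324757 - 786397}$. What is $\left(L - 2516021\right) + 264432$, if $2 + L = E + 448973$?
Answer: $- \frac{3805604201173}{2111154} \approx -1.8026 \cdot 10^{6}$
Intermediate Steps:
$E = - \frac{1}{2111154}$ ($E = \frac{1}{-2111154} = - \frac{1}{2111154} \approx -4.7367 \cdot 10^{-7}$)
$L = \frac{947846922533}{2111154}$ ($L = -2 + \left(- \frac{1}{2111154} + 448973\right) = -2 + \frac{947851144841}{2111154} = \frac{947846922533}{2111154} \approx 4.4897 \cdot 10^{5}$)
$\left(L - 2516021\right) + 264432 = \left(\frac{947846922533}{2111154} - 2516021\right) + 264432 = - \frac{4363860875701}{2111154} + 264432 = - \frac{3805604201173}{2111154}$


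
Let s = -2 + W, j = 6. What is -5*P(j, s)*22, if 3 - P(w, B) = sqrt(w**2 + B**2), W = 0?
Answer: -330 + 220*sqrt(10) ≈ 365.70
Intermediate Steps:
s = -2 (s = -2 + 0 = -2)
P(w, B) = 3 - sqrt(B**2 + w**2) (P(w, B) = 3 - sqrt(w**2 + B**2) = 3 - sqrt(B**2 + w**2))
-5*P(j, s)*22 = -5*(3 - sqrt((-2)**2 + 6**2))*22 = -5*(3 - sqrt(4 + 36))*22 = -5*(3 - sqrt(40))*22 = -5*(3 - 2*sqrt(10))*22 = (-15 + 10*sqrt(10))*22 = -330 + 220*sqrt(10)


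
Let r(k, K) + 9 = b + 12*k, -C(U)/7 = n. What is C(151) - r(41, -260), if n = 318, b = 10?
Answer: -2719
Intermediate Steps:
C(U) = -2226 (C(U) = -7*318 = -2226)
r(k, K) = 1 + 12*k (r(k, K) = -9 + (10 + 12*k) = 1 + 12*k)
C(151) - r(41, -260) = -2226 - (1 + 12*41) = -2226 - (1 + 492) = -2226 - 1*493 = -2226 - 493 = -2719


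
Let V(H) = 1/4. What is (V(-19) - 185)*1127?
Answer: -832853/4 ≈ -2.0821e+5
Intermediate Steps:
V(H) = ¼
(V(-19) - 185)*1127 = (¼ - 185)*1127 = -739/4*1127 = -832853/4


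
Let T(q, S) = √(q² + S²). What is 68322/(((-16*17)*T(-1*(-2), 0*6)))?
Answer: -34161/272 ≈ -125.59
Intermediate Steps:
T(q, S) = √(S² + q²)
68322/(((-16*17)*T(-1*(-2), 0*6))) = 68322/(((-16*17)*√((0*6)² + (-1*(-2))²))) = 68322/((-272*√(0² + 2²))) = 68322/((-272*√(0 + 4))) = 68322/((-272*√4)) = 68322/((-272*2)) = 68322/(-544) = 68322*(-1/544) = -34161/272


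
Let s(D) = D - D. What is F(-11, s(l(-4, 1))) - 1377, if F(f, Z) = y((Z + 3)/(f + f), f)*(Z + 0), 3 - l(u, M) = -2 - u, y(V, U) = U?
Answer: -1377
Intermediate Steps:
l(u, M) = 5 + u (l(u, M) = 3 - (-2 - u) = 3 + (2 + u) = 5 + u)
s(D) = 0
F(f, Z) = Z*f (F(f, Z) = f*(Z + 0) = f*Z = Z*f)
F(-11, s(l(-4, 1))) - 1377 = 0*(-11) - 1377 = 0 - 1377 = -1377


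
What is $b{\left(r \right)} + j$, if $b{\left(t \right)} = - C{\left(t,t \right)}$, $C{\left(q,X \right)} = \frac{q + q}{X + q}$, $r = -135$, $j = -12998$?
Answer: $-12999$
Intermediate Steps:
$C{\left(q,X \right)} = \frac{2 q}{X + q}$
$b{\left(t \right)} = -1$ ($b{\left(t \right)} = - \frac{2 t}{t + t} = - \frac{2 t}{2 t} = - 2 t \frac{1}{2 t} = \left(-1\right) 1 = -1$)
$b{\left(r \right)} + j = -1 - 12998 = -12999$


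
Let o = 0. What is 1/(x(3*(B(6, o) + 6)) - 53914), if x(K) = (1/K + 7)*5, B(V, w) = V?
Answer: -36/1939639 ≈ -1.8560e-5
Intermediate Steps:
x(K) = 35 + 5/K (x(K) = (7 + 1/K)*5 = 35 + 5/K)
1/(x(3*(B(6, o) + 6)) - 53914) = 1/((35 + 5/((3*(6 + 6)))) - 53914) = 1/((35 + 5/((3*12))) - 53914) = 1/((35 + 5/36) - 53914) = 1/(1265/36 - 53914) = 1/(-1939639/36) = -36/1939639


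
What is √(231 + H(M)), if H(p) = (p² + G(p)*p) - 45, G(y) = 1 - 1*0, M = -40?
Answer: 3*√194 ≈ 41.785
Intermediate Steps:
G(y) = 1 (G(y) = 1 + 0 = 1)
H(p) = -45 + p + p² (H(p) = (p² + 1*p) - 45 = (p² + p) - 45 = (p + p²) - 45 = -45 + p + p²)
√(231 + H(M)) = √(231 + (-45 - 40 + (-40)²)) = √(231 + (-45 - 40 + 1600)) = √(231 + 1515) = √1746 = 3*√194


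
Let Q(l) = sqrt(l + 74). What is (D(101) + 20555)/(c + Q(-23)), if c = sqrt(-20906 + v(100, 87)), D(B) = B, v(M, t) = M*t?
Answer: 20656/(sqrt(51) + I*sqrt(12206)) ≈ 12.035 - 186.19*I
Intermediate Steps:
c = I*sqrt(12206) (c = sqrt(-20906 + 100*87) = sqrt(-20906 + 8700) = sqrt(-12206) = I*sqrt(12206) ≈ 110.48*I)
Q(l) = sqrt(74 + l)
(D(101) + 20555)/(c + Q(-23)) = (101 + 20555)/(I*sqrt(12206) + sqrt(74 - 23)) = 20656/(I*sqrt(12206) + sqrt(51)) = 20656/(sqrt(51) + I*sqrt(12206))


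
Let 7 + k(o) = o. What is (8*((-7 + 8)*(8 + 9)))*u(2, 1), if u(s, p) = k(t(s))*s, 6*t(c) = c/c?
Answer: -5576/3 ≈ -1858.7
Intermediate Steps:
t(c) = 1/6 (t(c) = (c/c)/6 = (1/6)*1 = 1/6)
k(o) = -7 + o
u(s, p) = -41*s/6 (u(s, p) = (-7 + 1/6)*s = -41*s/6)
(8*((-7 + 8)*(8 + 9)))*u(2, 1) = (8*((-7 + 8)*(8 + 9)))*(-41/6*2) = (8*(1*17))*(-41/3) = (8*17)*(-41/3) = 136*(-41/3) = -5576/3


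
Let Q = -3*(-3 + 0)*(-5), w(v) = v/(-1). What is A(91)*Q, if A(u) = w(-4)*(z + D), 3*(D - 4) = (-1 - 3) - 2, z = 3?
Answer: -900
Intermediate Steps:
D = 2 (D = 4 + ((-1 - 3) - 2)/3 = 4 + (-4 - 2)/3 = 4 + (⅓)*(-6) = 4 - 2 = 2)
w(v) = -v (w(v) = v*(-1) = -v)
Q = -45 (Q = -3*(-3)*(-5) = 9*(-5) = -45)
A(u) = 20 (A(u) = (-1*(-4))*(3 + 2) = 4*5 = 20)
A(91)*Q = 20*(-45) = -900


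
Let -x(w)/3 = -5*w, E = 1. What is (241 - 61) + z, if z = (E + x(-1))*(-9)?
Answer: 306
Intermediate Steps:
x(w) = 15*w (x(w) = -(-15)*w = 15*w)
z = 126 (z = (1 + 15*(-1))*(-9) = (1 - 15)*(-9) = -14*(-9) = 126)
(241 - 61) + z = (241 - 61) + 126 = 180 + 126 = 306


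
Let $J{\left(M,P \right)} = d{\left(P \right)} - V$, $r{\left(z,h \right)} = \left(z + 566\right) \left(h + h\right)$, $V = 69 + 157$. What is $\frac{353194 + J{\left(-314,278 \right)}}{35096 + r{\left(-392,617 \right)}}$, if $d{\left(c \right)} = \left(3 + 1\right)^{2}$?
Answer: $\frac{88246}{62453} \approx 1.413$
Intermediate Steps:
$V = 226$
$d{\left(c \right)} = 16$ ($d{\left(c \right)} = 4^{2} = 16$)
$r{\left(z,h \right)} = 2 h \left(566 + z\right)$ ($r{\left(z,h \right)} = \left(566 + z\right) 2 h = 2 h \left(566 + z\right)$)
$J{\left(M,P \right)} = -210$ ($J{\left(M,P \right)} = 16 - 226 = -210$)
$\frac{353194 + J{\left(-314,278 \right)}}{35096 + r{\left(-392,617 \right)}} = \frac{353194 - 210}{35096 + 2 \cdot 617 \left(566 - 392\right)} = \frac{352984}{35096 + 2 \cdot 617 \cdot 174} = \frac{352984}{35096 + 214716} = \frac{352984}{249812} = 352984 \cdot \frac{1}{249812} = \frac{88246}{62453}$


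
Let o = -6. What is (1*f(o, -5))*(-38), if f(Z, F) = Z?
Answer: 228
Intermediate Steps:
(1*f(o, -5))*(-38) = (1*(-6))*(-38) = -6*(-38) = 228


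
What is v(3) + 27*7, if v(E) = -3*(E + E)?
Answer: 171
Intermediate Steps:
v(E) = -6*E
v(3) + 27*7 = -6*3 + 27*7 = -18 + 189 = 171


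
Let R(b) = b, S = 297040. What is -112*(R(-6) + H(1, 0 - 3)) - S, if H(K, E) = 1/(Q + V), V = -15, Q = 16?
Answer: -296480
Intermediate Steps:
H(K, E) = 1 (H(K, E) = 1/(16 - 15) = 1/1 = 1)
-112*(R(-6) + H(1, 0 - 3)) - S = -112*(-6 + 1) - 1*297040 = -112*(-5) - 297040 = 560 - 297040 = -296480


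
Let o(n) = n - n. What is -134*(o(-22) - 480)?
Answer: 64320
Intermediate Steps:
o(n) = 0
-134*(o(-22) - 480) = -134*(0 - 480) = -134*(-480) = 64320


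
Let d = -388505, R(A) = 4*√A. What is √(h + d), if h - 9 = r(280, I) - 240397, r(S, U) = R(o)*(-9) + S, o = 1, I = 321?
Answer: I*√628649 ≈ 792.87*I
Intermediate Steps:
r(S, U) = -36 + S (r(S, U) = (4*√1)*(-9) + S = (4*1)*(-9) + S = 4*(-9) + S = -36 + S)
h = -240144 (h = 9 + ((-36 + 280) - 240397) = 9 + (244 - 240397) = 9 - 240153 = -240144)
√(h + d) = √(-240144 - 388505) = √(-628649) = I*√628649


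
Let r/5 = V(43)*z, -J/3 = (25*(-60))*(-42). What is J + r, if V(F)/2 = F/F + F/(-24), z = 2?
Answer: -1134095/6 ≈ -1.8902e+5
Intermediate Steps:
V(F) = 2 - F/12 (V(F) = 2*(F/F + F/(-24)) = 2*(1 + F*(-1/24)) = 2*(1 - F/24) = 2 - F/12)
J = -189000 (J = -3*25*(-60)*(-42) = -(-4500)*(-42) = -3*63000 = -189000)
r = -95/6 (r = 5*((2 - 1/12*43)*2) = 5*((2 - 43/12)*2) = 5*(-19/12*2) = 5*(-19/6) = -95/6 ≈ -15.833)
J + r = -189000 - 95/6 = -1134095/6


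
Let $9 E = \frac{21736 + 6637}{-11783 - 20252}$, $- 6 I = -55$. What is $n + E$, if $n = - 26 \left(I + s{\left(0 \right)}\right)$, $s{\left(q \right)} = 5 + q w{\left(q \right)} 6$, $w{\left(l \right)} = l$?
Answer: $- \frac{106224398}{288315} \approx -368.43$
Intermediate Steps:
$I = \frac{55}{6}$ ($I = \left(- \frac{1}{6}\right) \left(-55\right) = \frac{55}{6} \approx 9.1667$)
$s{\left(q \right)} = 5 + 6 q^{2}$ ($s{\left(q \right)} = 5 + q q 6 = 5 + q 6 q = 5 + 6 q^{2}$)
$E = - \frac{28373}{288315}$ ($E = \frac{\left(21736 + 6637\right) \frac{1}{-11783 - 20252}}{9} = \frac{28373 \frac{1}{-32035}}{9} = \frac{28373 \left(- \frac{1}{32035}\right)}{9} = \frac{1}{9} \left(- \frac{28373}{32035}\right) = - \frac{28373}{288315} \approx -0.09841$)
$n = - \frac{1105}{3}$ ($n = - 26 \left(\frac{55}{6} + \left(5 + 6 \cdot 0^{2}\right)\right) = - 26 \left(\frac{55}{6} + \left(5 + 6 \cdot 0\right)\right) = - 26 \left(\frac{55}{6} + \left(5 + 0\right)\right) = - 26 \left(\frac{55}{6} + 5\right) = \left(-26\right) \frac{85}{6} = - \frac{1105}{3} \approx -368.33$)
$n + E = - \frac{1105}{3} - \frac{28373}{288315} = - \frac{106224398}{288315}$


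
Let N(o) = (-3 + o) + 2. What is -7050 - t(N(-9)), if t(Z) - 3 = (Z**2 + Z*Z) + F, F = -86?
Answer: -7167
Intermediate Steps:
N(o) = -1 + o
t(Z) = -83 + 2*Z**2 (t(Z) = 3 + ((Z**2 + Z*Z) - 86) = 3 + ((Z**2 + Z**2) - 86) = 3 + (2*Z**2 - 86) = 3 + (-86 + 2*Z**2) = -83 + 2*Z**2)
-7050 - t(N(-9)) = -7050 - (-83 + 2*(-1 - 9)**2) = -7050 - (-83 + 2*(-10)**2) = -7050 - (-83 + 2*100) = -7050 - (-83 + 200) = -7050 - 1*117 = -7050 - 117 = -7167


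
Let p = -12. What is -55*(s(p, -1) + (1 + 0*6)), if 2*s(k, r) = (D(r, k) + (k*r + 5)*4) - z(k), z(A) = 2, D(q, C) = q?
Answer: -3685/2 ≈ -1842.5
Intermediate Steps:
s(k, r) = 9 + r/2 + 2*k*r (s(k, r) = ((r + (k*r + 5)*4) - 1*2)/2 = ((r + (5 + k*r)*4) - 2)/2 = ((r + (20 + 4*k*r)) - 2)/2 = ((20 + r + 4*k*r) - 2)/2 = (18 + r + 4*k*r)/2 = 9 + r/2 + 2*k*r)
-55*(s(p, -1) + (1 + 0*6)) = -55*((9 + (½)*(-1) + 2*(-12)*(-1)) + (1 + 0*6)) = -55*((9 - ½ + 24) + (1 + 0)) = -55*(65/2 + 1) = -55*67/2 = -3685/2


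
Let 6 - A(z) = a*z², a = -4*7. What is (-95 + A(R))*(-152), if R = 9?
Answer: -331208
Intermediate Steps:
a = -28
A(z) = 6 + 28*z² (A(z) = 6 - (-28)*z² = 6 + 28*z²)
(-95 + A(R))*(-152) = (-95 + (6 + 28*9²))*(-152) = (-95 + (6 + 28*81))*(-152) = (-95 + (6 + 2268))*(-152) = (-95 + 2274)*(-152) = 2179*(-152) = -331208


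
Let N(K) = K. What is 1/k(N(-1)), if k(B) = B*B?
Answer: 1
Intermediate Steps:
k(B) = B²
1/k(N(-1)) = 1/((-1)²) = 1/1 = 1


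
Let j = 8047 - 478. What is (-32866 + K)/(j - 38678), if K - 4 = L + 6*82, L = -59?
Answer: 32429/31109 ≈ 1.0424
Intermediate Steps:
j = 7569
K = 437 (K = 4 + (-59 + 6*82) = 4 + (-59 + 492) = 4 + 433 = 437)
(-32866 + K)/(j - 38678) = (-32866 + 437)/(7569 - 38678) = -32429/(-31109) = -32429*(-1/31109) = 32429/31109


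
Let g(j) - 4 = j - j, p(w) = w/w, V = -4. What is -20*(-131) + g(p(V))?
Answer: 2624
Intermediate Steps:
p(w) = 1
g(j) = 4 (g(j) = 4 + (j - j) = 4 + 0 = 4)
-20*(-131) + g(p(V)) = -20*(-131) + 4 = 2620 + 4 = 2624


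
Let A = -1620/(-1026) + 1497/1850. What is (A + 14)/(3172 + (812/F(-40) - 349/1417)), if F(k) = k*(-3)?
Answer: 2448758793/474942937015 ≈ 0.0051559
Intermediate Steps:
F(k) = -3*k
A = 83943/35150 (A = -1620*(-1/1026) + 1497*(1/1850) = 30/19 + 1497/1850 = 83943/35150 ≈ 2.3881)
(A + 14)/(3172 + (812/F(-40) - 349/1417)) = (83943/35150 + 14)/(3172 + (812/((-3*(-40))) - 349/1417)) = 576043/(35150*(3172 + (812/120 - 349*1/1417))) = 576043/(35150*(3172 + (812*(1/120) - 349/1417))) = 576043/(35150*(3172 + (203/30 - 349/1417))) = 576043/(35150*(3172 + 277181/42510)) = 576043/(35150*(135118901/42510)) = (576043/35150)*(42510/135118901) = 2448758793/474942937015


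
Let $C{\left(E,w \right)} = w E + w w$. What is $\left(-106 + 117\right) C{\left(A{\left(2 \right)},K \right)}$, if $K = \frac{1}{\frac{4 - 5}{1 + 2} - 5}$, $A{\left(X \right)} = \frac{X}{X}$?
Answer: $- \frac{429}{256} \approx -1.6758$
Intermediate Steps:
$A{\left(X \right)} = 1$
$K = - \frac{3}{16}$ ($K = \frac{1}{- \frac{1}{3} - 5} = \frac{1}{- \frac{16}{3}} = - \frac{3}{16} \approx -0.1875$)
$C{\left(E,w \right)} = w^{2} + E w$ ($C{\left(E,w \right)} = E w + w^{2} = w^{2} + E w$)
$\left(-106 + 117\right) C{\left(A{\left(2 \right)},K \right)} = \left(-106 + 117\right) \left(- \frac{3 \left(1 - \frac{3}{16}\right)}{16}\right) = 11 \left(\left(- \frac{3}{16}\right) \frac{13}{16}\right) = 11 \left(- \frac{39}{256}\right) = - \frac{429}{256}$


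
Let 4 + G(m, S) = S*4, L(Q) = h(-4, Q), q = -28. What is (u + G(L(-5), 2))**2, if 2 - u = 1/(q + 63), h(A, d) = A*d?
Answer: 43681/1225 ≈ 35.658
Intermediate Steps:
L(Q) = -4*Q
G(m, S) = -4 + 4*S (G(m, S) = -4 + S*4 = -4 + 4*S)
u = 69/35 (u = 2 - 1/(-28 + 63) = 2 - 1/35 = 69/35 ≈ 1.9714)
(u + G(L(-5), 2))**2 = (69/35 + (-4 + 4*2))**2 = (69/35 + (-4 + 8))**2 = (69/35 + 4)**2 = (209/35)**2 = 43681/1225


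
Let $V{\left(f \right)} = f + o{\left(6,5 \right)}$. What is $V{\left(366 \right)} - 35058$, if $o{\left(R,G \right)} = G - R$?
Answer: $-34693$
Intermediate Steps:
$V{\left(f \right)} = -1 + f$ ($V{\left(f \right)} = f + \left(5 - 6\right) = f - 1 = -1 + f$)
$V{\left(366 \right)} - 35058 = \left(-1 + 366\right) - 35058 = 365 - 35058 = -34693$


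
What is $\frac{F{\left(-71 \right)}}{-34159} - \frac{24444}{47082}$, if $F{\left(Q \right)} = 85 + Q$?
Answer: $- \frac{19896232}{38292239} \approx -0.51959$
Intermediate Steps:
$\frac{F{\left(-71 \right)}}{-34159} - \frac{24444}{47082} = \frac{85 - 71}{-34159} - \frac{24444}{47082} = 14 \left(- \frac{1}{34159}\right) - \frac{582}{1121} = - \frac{14}{34159} - \frac{582}{1121} = - \frac{19896232}{38292239}$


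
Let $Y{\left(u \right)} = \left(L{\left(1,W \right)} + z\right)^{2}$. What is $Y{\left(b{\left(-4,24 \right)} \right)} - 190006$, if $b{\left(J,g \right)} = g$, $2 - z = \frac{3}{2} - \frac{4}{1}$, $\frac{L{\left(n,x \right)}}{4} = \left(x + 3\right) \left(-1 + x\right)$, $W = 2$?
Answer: $- \frac{757623}{4} \approx -1.8941 \cdot 10^{5}$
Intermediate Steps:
$L{\left(n,x \right)} = 4 \left(-1 + x\right) \left(3 + x\right)$ ($L{\left(n,x \right)} = 4 \left(x + 3\right) \left(-1 + x\right) = 4 \left(3 + x\right) \left(-1 + x\right) = 4 \left(-1 + x\right) \left(3 + x\right)$)
$z = \frac{9}{2}$ ($z = 2 - \left(\frac{3}{2} - \frac{4}{1}\right) = 2 - \left(3 \cdot \frac{1}{2} - 4\right) = 2 - \left(\frac{3}{2} - 4\right) = 2 - - \frac{5}{2} = 2 + \frac{5}{2} = \frac{9}{2} \approx 4.5$)
$Y{\left(u \right)} = \frac{2401}{4}$ ($Y{\left(u \right)} = \left(\left(-12 + 4 \cdot 2^{2} + 8 \cdot 2\right) + \frac{9}{2}\right)^{2} = \left(\left(-12 + 4 \cdot 4 + 16\right) + \frac{9}{2}\right)^{2} = \left(\left(-12 + 16 + 16\right) + \frac{9}{2}\right)^{2} = \left(20 + \frac{9}{2}\right)^{2} = \left(\frac{49}{2}\right)^{2} = \frac{2401}{4}$)
$Y{\left(b{\left(-4,24 \right)} \right)} - 190006 = \frac{2401}{4} - 190006 = - \frac{757623}{4}$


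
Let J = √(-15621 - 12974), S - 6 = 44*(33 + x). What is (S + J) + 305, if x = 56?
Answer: 4227 + I*√28595 ≈ 4227.0 + 169.1*I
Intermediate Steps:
S = 3922 (S = 6 + 44*(33 + 56) = 6 + 44*89 = 6 + 3916 = 3922)
J = I*√28595 (J = √(-28595) = I*√28595 ≈ 169.1*I)
(S + J) + 305 = (3922 + I*√28595) + 305 = 4227 + I*√28595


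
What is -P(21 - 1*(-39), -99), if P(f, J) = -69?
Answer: 69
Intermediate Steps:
-P(21 - 1*(-39), -99) = -1*(-69) = 69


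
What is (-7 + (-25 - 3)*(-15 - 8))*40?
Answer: 25480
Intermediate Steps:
(-7 + (-25 - 3)*(-15 - 8))*40 = (-7 - 28*(-23))*40 = (-7 + 644)*40 = 637*40 = 25480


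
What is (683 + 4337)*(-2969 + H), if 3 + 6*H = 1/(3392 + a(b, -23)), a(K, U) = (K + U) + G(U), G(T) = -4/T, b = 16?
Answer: -3481906587800/233577 ≈ -1.4907e+7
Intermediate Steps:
a(K, U) = K + U - 4/U (a(K, U) = (K + U) - 4/U = K + U - 4/U)
H = -116777/233577 (H = -½ + 1/(6*(3392 + (16 - 23 - 4/(-23)))) = -½ + 1/(6*(3392 + (16 - 23 - 4*(-1/23)))) = -½ + 1/(6*(3392 + (16 - 23 + 4/23))) = -½ + 1/(6*(3392 - 157/23)) = -½ + 1/(6*(77859/23)) = -½ + (⅙)*(23/77859) = -½ + 23/467154 = -116777/233577 ≈ -0.49995)
(683 + 4337)*(-2969 + H) = (683 + 4337)*(-2969 - 116777/233577) = 5020*(-693606890/233577) = -3481906587800/233577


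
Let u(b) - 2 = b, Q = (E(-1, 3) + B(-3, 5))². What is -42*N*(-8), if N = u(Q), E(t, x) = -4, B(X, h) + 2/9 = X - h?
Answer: 1373344/27 ≈ 50865.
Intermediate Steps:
B(X, h) = -2/9 + X - h (B(X, h) = -2/9 + (X - h) = -2/9 + X - h)
Q = 12100/81 (Q = (-4 + (-2/9 - 3 - 1*5))² = (-4 + (-2/9 - 3 - 5))² = (-4 - 74/9)² = (-110/9)² = 12100/81 ≈ 149.38)
u(b) = 2 + b
N = 12262/81 (N = 2 + 12100/81 = 12262/81 ≈ 151.38)
-42*N*(-8) = -42*12262/81*(-8) = -171668/27*(-8) = 1373344/27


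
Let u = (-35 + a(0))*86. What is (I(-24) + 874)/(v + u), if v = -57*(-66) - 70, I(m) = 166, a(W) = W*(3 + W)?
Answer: 520/341 ≈ 1.5249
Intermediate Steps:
v = 3692 (v = 3762 - 70 = 3692)
u = -3010 (u = (-35 + 0*(3 + 0))*86 = (-35 + 0*3)*86 = (-35 + 0)*86 = -35*86 = -3010)
(I(-24) + 874)/(v + u) = (166 + 874)/(3692 - 3010) = 1040/682 = 1040*(1/682) = 520/341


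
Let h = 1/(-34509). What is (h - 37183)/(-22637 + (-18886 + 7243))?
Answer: 320787037/295742130 ≈ 1.0847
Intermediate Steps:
h = -1/34509 ≈ -2.8978e-5
(h - 37183)/(-22637 + (-18886 + 7243)) = (-1/34509 - 37183)/(-22637 + (-18886 + 7243)) = -1283148148/(34509*(-22637 - 11643)) = -1283148148/34509/(-34280) = -1283148148/34509*(-1/34280) = 320787037/295742130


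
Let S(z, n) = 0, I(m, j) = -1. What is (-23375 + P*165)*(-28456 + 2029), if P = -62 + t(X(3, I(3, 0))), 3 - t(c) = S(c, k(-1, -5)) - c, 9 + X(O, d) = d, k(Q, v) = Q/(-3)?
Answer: 918602520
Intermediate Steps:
k(Q, v) = -Q/3 (k(Q, v) = Q*(-1/3) = -Q/3)
X(O, d) = -9 + d
t(c) = 3 + c (t(c) = 3 - (0 - c) = 3 - (-1)*c = 3 + c)
P = -69 (P = -62 + (3 + (-9 - 1)) = -62 + (3 - 10) = -62 - 7 = -69)
(-23375 + P*165)*(-28456 + 2029) = (-23375 - 69*165)*(-28456 + 2029) = (-23375 - 11385)*(-26427) = -34760*(-26427) = 918602520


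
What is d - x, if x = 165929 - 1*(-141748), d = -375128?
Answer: -682805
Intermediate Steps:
x = 307677 (x = 165929 + 141748 = 307677)
d - x = -375128 - 1*307677 = -375128 - 307677 = -682805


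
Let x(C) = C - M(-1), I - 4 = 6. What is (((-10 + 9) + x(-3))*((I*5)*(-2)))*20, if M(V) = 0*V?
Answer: 8000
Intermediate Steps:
I = 10 (I = 4 + 6 = 10)
M(V) = 0
x(C) = C (x(C) = C - 1*0 = C + 0 = C)
(((-10 + 9) + x(-3))*((I*5)*(-2)))*20 = (((-10 + 9) - 3)*((10*5)*(-2)))*20 = ((-1 - 3)*(50*(-2)))*20 = -4*(-100)*20 = 400*20 = 8000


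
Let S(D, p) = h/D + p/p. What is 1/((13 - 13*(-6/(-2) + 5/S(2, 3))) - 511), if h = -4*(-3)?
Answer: -7/3824 ≈ -0.0018305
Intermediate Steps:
h = 12
S(D, p) = 1 + 12/D (S(D, p) = 12/D + p/p = 12/D + 1 = 1 + 12/D)
1/((13 - 13*(-6/(-2) + 5/S(2, 3))) - 511) = 1/((13 - 13*(-6/(-2) + 5/(((12 + 2)/2)))) - 511) = 1/((13 - 13*(-6*(-1/2) + 5/(((1/2)*14)))) - 511) = 1/((13 - 13*(3 + 5/7)) - 511) = 1/((13 - 13*26/7) - 511) = 1/((13 - 338/7) - 511) = 1/(-247/7 - 511) = 1/(-3824/7) = -7/3824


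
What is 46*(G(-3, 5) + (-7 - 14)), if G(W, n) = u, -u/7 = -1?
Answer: -644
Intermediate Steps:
u = 7 (u = -7*(-1) = 7)
G(W, n) = 7
46*(G(-3, 5) + (-7 - 14)) = 46*(7 + (-7 - 14)) = 46*(7 - 21) = 46*(-14) = -644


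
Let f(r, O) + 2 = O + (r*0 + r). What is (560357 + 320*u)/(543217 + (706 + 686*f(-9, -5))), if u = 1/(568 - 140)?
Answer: 19986093/19008443 ≈ 1.0514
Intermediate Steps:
f(r, O) = -2 + O + r (f(r, O) = -2 + (O + (r*0 + r)) = -2 + (O + (0 + r)) = -2 + (O + r) = -2 + O + r)
u = 1/428 ≈ 0.0023364
(560357 + 320*u)/(543217 + (706 + 686*f(-9, -5))) = (560357 + 320*(1/428))/(543217 + (706 + 686*(-2 - 5 - 9))) = (560357 + 80/107)/(543217 + (706 + 686*(-16))) = 59958279/(107*(543217 + (706 - 10976))) = 59958279/(107*(543217 - 10270)) = (59958279/107)/532947 = (59958279/107)*(1/532947) = 19986093/19008443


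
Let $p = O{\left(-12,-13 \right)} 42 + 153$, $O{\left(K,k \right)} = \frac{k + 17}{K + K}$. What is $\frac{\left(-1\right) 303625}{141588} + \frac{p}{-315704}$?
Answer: $- \frac{157691281}{73519569} \approx -2.1449$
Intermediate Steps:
$O{\left(K,k \right)} = \frac{17 + k}{2 K}$
$p = 146$ ($p = \frac{17 - 13}{2 \left(-12\right)} 42 + 153 = \frac{1}{2} \left(- \frac{1}{12}\right) 4 \cdot 42 + 153 = \left(- \frac{1}{6}\right) 42 + 153 = -7 + 153 = 146$)
$\frac{\left(-1\right) 303625}{141588} + \frac{p}{-315704} = \frac{\left(-1\right) 303625}{141588} + \frac{146}{-315704} = \left(-303625\right) \frac{1}{141588} + 146 \left(- \frac{1}{315704}\right) = - \frac{303625}{141588} - \frac{73}{157852} = - \frac{157691281}{73519569}$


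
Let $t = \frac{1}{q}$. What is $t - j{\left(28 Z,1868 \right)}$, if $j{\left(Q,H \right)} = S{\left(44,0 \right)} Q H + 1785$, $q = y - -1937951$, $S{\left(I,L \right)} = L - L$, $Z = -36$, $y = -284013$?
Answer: $- \frac{2952279329}{1653938} \approx -1785.0$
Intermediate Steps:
$S{\left(I,L \right)} = 0$
$q = 1653938$ ($q = -284013 - -1937951 = -284013 + 1937951 = 1653938$)
$j{\left(Q,H \right)} = 1785$ ($j{\left(Q,H \right)} = 0 Q H + 1785 = 0 H + 1785 = 0 + 1785 = 1785$)
$t = \frac{1}{1653938} \approx 6.0462 \cdot 10^{-7}$
$t - j{\left(28 Z,1868 \right)} = \frac{1}{1653938} - 1785 = - \frac{2952279329}{1653938}$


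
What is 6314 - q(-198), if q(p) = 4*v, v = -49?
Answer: 6510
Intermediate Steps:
q(p) = -196 (q(p) = 4*(-49) = -196)
6314 - q(-198) = 6314 - 1*(-196) = 6314 + 196 = 6510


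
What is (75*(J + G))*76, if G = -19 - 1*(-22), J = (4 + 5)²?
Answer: 478800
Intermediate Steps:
J = 81 (J = 9² = 81)
G = 3 (G = -19 + 22 = 3)
(75*(J + G))*76 = (75*(81 + 3))*76 = (75*84)*76 = 6300*76 = 478800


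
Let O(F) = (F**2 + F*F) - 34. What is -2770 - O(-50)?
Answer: -7736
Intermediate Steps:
O(F) = -34 + 2*F**2 (O(F) = (F**2 + F**2) - 34 = 2*F**2 - 34 = -34 + 2*F**2)
-2770 - O(-50) = -2770 - (-34 + 2*(-50)**2) = -2770 - (-34 + 2*2500) = -2770 - (-34 + 5000) = -2770 - 1*4966 = -2770 - 4966 = -7736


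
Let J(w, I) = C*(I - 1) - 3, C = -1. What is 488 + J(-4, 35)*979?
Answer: -35735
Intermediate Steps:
J(w, I) = -2 - I (J(w, I) = -(I - 1) - 3 = -(-1 + I) - 3 = (1 - I) - 3 = -2 - I)
488 + J(-4, 35)*979 = 488 + (-2 - 1*35)*979 = 488 + (-2 - 35)*979 = 488 - 37*979 = 488 - 36223 = -35735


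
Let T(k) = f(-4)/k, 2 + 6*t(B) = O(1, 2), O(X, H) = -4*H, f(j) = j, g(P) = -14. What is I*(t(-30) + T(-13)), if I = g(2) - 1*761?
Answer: 41075/39 ≈ 1053.2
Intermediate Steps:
t(B) = -5/3 (t(B) = -⅓ + (-4*2)/6 = -⅓ + (⅙)*(-8) = -⅓ - 4/3 = -5/3)
T(k) = -4/k
I = -775 (I = -14 - 1*761 = -14 - 761 = -775)
I*(t(-30) + T(-13)) = -775*(-5/3 - 4/(-13)) = -775*(-5/3 - 4*(-1/13)) = -775*(-5/3 + 4/13) = -775*(-53/39) = 41075/39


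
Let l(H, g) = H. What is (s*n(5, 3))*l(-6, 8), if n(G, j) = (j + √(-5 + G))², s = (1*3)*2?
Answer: -324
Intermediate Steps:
s = 6 (s = 3*2 = 6)
(s*n(5, 3))*l(-6, 8) = (6*(3 + √(-5 + 5))²)*(-6) = (6*(3 + √0)²)*(-6) = (6*(3 + 0)²)*(-6) = (6*3²)*(-6) = (6*9)*(-6) = 54*(-6) = -324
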